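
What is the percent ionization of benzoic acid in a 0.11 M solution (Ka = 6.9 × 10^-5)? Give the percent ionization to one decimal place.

C6H5COOH ⇌ C6H5COO- + H+; let x = [H+] at equilibrium.
x ≈ √(Ka·C₀) = √(6.9 × 10^-5 × 0.11) = 2.75 × 10^-3 M
Fraction ionized = 2.75 × 10^-3 / 0.11 = 0.0250 → 2.5%

2.5%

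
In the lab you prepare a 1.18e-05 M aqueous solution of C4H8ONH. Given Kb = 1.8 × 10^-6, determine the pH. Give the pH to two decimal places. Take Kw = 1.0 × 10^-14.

C4H8ONH + H2O ⇌ C4H8ONH2+ + OH-
Kb = x²/(1.18e-05 − x) = 1.8 × 10^-6
The 5% rule fails; solving x² + Kb·x − Kb·C₀ = 0 exactly:
x = [−1.8e-06 + √(1.8e-06² + 8.5e-11)]/2 = 3.80 × 10^-6 M
pOH = 5.42, so pH = 14.00 − pOH = 8.58

pH = 8.58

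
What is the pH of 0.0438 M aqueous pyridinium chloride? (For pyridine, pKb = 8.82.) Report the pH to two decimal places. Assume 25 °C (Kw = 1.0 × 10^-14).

C5H5NH+ is the conjugate acid of the weak base C5H5N.
Kb = 10^(−8.82) = 1.51 × 10^-9
Ka = Kw/Kb = 1.0×10^-14 / 1.51 × 10^-9 = 6.62 × 10^-6
Ka = x²/(0.0438 − x) = 6.62 × 10^-6
Assume x ≪ 0.0438: x ≈ √(6.62 × 10^-6 × 0.0438) = 5.38 × 10^-4 M
pH = −log[H+] = −log(5.38 × 10^-4) = 3.27

pH = 3.27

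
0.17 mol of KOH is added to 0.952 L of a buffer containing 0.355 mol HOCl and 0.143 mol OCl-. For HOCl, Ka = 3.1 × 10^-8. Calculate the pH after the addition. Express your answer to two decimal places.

OH- converts HOCl to OCl-: HOCl → 0.185 mol, OCl- → 0.313 mol.
pKa = −log(3.1 × 10^-8) = 7.509
pH = pKa + log(n_OCl-/n_HOCl) = 7.509 + log(0.313/0.185) = 7.509 + (+0.228)

pH = 7.74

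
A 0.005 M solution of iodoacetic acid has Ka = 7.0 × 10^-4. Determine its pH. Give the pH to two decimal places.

pH = 2.81

ICH2COOH ⇌ ICH2COO- + H+
Ka = [H+]²/(0.005 − [H+]) = 7.0 × 10^-4
Here C₀/Ka ≈ 7.14, so the small-[H+] approximation fails. Use the quadratic:
[H+] = [−0.0007 + √(0.0007² + 1.4e-05)]/2 = 1.55 × 10^-3 M
pH = −log(1.55 × 10^-3) = 2.81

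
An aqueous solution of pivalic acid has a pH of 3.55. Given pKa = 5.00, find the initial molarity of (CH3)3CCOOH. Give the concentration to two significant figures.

C₀ = 8.2 × 10^-3 M

[H+] = 10^(-3.55) = 2.82 × 10^-4 M = x
Ka = 10^(−5.00) = 1.00 × 10^-5
Ka = x²/(C₀ − x) ⇒ C₀ = x + x²/Ka
C₀ = 2.82 × 10^-4 + (2.82 × 10^-4)²/(1.00 × 10^-5) = 8.23 × 10^-3 M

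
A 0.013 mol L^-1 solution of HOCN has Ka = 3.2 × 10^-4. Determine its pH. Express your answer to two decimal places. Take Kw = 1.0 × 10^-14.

pH = 2.72

HOCN ⇌ OCN- + H+
From the ICE table, Ka = [H+]²/(0.013 − [H+]) = 3.2 × 10^-4.
[H+] is not negligible relative to C₀; solve [H+]² + 0.00032·[H+] − 4.16e-06 = 0.
[H+] = (−Ka + √(Ka² + 4·Ka·C₀))/2 = 1.89 × 10^-3 M
pH = −log(1.89 × 10^-3) = 2.72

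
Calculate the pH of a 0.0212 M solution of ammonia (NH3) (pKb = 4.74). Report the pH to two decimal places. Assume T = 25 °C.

pH = 10.79

NH3 + H2O ⇌ NH4+ + OH-
Kb = 10^(−4.74) = 1.82 × 10^-5
From the ICE table, Kb = [OH-]²/(0.0212 − [OH-]) = 1.82 × 10^-5.
Since Kb ≪ C₀, [OH-] ≈ √(Kb·C₀) = 6.21 × 10^-4 M.
pOH = 3.21, so pH = 14.00 − pOH = 10.79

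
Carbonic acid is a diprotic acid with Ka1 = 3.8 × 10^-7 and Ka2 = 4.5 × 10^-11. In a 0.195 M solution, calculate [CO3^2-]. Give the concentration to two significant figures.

4.5 × 10^-11 M

First ionization gives [H+] ≈ [HCO3-] = 2.72 × 10^-4 M.
Second step: Ka2 = [H+][CO3^2-]/[HCO3-] ≈ [CO3^2-] (since [H+] ≈ [HCO3-]).
So [CO3^2-] ≈ Ka2.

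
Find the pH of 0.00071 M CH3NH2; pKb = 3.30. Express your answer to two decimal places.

pH = 10.60

CH3NH2 + H2O ⇌ CH3NH3+ + OH-
Kb = 10^(−3.30) = 5.01 × 10^-4
From the ICE table, Kb = [OH-]²/(0.00071 − [OH-]) = 5.01 × 10^-4.
Here C₀/Kb ≈ 1.42, so the small-[OH-] approximation fails. Use the quadratic:
[OH-] = (−Kb + √(Kb² + 4·Kb·C₀))/2 = 3.96 × 10^-4 M
pOH = 3.40, so pH = 14.00 − pOH = 10.60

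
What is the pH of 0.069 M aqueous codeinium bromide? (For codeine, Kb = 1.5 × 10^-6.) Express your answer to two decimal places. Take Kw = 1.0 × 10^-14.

pH = 4.67

C18H22NO3+ is the conjugate acid of the weak base C18H21NO3.
Ka = Kw/Kb = 1.0×10^-14 / 1.5 × 10^-6 = 6.67 × 10^-9
Ka = [H+]²/(0.069 − [H+]) = 6.67 × 10^-9
Assume [H+] ≪ 0.069: [H+] ≈ √(6.67 × 10^-9 × 0.069) = 2.15 × 10^-5 M
pH = −log[H+] = −log(2.15 × 10^-5) = 4.67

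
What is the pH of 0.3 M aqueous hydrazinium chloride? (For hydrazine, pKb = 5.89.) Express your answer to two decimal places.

N2H5+ is the conjugate acid of the weak base N2H4.
Kb = 10^(−5.89) = 1.29 × 10^-6
Ka = Kw/Kb = 1.0×10^-14 / 1.29 × 10^-6 = 7.75 × 10^-9
From the ICE table, Ka = x²/(0.3 − x) = 7.75 × 10^-9.
Assume x ≪ 0.3: x ≈ √(7.75 × 10^-9 × 0.3) = 4.82 × 10^-5 M
pH = −log(4.82 × 10^-5) = 4.32

pH = 4.32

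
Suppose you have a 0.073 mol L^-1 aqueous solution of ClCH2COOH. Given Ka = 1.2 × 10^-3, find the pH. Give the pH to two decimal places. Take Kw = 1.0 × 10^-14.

ClCH2COOH ⇌ ClCH2COO- + H+
Ka = [H+]²/(0.073 − [H+]) = 1.2 × 10^-3
Here C₀/Ka ≈ 60.8, so the small-[H+] approximation fails. Use the quadratic:
[H+] = (−Ka + √(Ka² + 4·Ka·C₀))/2 = 8.78 × 10^-3 M
pH = −log[H+] = −log(8.78 × 10^-3) = 2.06

pH = 2.06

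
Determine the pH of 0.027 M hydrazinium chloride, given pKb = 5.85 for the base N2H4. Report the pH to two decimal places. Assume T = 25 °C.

pH = 4.86

N2H5+ is the conjugate acid of the weak base N2H4.
Kb = 10^(−5.85) = 1.41 × 10^-6
Ka = Kw/Kb = 1.0×10^-14 / 1.41 × 10^-6 = 7.09 × 10^-9
Let x = [H+] at equilibrium. Ka = x²/(0.027 − x).
Since Ka ≪ C₀, x ≈ √(Ka·C₀) = 1.38 × 10^-5 M.
pH = −log(1.38 × 10^-5) = 4.86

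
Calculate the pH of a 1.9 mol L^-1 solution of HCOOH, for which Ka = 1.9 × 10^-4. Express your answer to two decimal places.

HCOOH ⇌ HCOO- + H+
From the ICE table, Ka = [H+]²/(1.9 − [H+]) = 1.9 × 10^-4.
Since Ka ≪ C₀, [H+] ≈ √(Ka·C₀) = 1.90 × 10^-2 M.
pH = −log(1.90 × 10^-2) = 1.72

pH = 1.72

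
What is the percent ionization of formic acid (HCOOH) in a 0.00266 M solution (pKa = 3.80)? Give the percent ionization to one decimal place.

HCOOH ⇌ HCOO- + H+; let x = [H+] at equilibrium.
Ka = 10^(−3.80) = 1.58 × 10^-4
Solve x² + 0.000158x − 4.2e-07 = 0 → x = 5.74 × 10^-4 M
% ionization = x/C₀ × 100% = 5.74 × 10^-4/0.00266 × 100% = 21.6%

21.6%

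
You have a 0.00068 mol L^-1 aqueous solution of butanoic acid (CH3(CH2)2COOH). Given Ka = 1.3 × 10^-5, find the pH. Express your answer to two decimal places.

pH = 4.06

CH3(CH2)2COOH ⇌ CH3(CH2)2COO- + H+
Ka = [H+]²/(0.00068 − [H+]) = 1.3 × 10^-5
The 5% rule fails; solving [H+]² + Ka·[H+] − Ka·C₀ = 0 exactly:
[H+] = [−1.3e-05 + √(1.3e-05² + 3.54e-08)]/2 = 8.77 × 10^-5 M
pH = −log(8.77 × 10^-5) = 4.06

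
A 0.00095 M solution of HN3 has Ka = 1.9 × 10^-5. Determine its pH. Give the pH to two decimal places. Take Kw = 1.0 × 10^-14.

HN3 ⇌ N3- + H+
Let x = [H+] at equilibrium. Ka = x²/(0.00095 − x).
The 5% rule fails; solving x² + Ka·x − Ka·C₀ = 0 exactly:
x = [−1.9e-05 + √(1.9e-05² + 7.22e-08)]/2 = 1.25 × 10^-4 M
pH = −log(1.25 × 10^-4) = 3.90

pH = 3.90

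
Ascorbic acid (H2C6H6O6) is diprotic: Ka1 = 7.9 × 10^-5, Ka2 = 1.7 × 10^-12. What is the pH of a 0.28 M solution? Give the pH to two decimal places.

Since Ka1 ≫ Ka2, the first ionization dominates [H+].
Ka1 = x²/(0.28 − x) = 7.9 × 10^-5
x ≈ √(7.9 × 10^-5 × 0.28) = 4.70 × 10^-3 M
pH = −log(4.70 × 10^-3) = 2.33

pH = 2.33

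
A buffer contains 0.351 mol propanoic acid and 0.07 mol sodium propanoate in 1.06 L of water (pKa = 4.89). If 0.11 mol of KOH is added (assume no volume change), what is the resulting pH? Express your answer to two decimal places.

pH = 4.76

After neutralization: n(CH3CH2COOH) = 0.241 mol, n(CH3CH2COO-) = 0.18 mol.
Henderson–Hasselbalch with mole ratio 0.18/0.241: pH = 4.89 + (-0.127)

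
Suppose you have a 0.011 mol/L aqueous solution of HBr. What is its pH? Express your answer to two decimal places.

HBr is a strong acid and dissociates completely, so [H+] = 0.011 M.
pH = -log(0.011) = 1.96

pH = 1.96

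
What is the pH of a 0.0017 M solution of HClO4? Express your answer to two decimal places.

pH = 2.77

HClO4 is a strong acid and dissociates completely, so [H+] = 0.0017 M.
pH = -log(0.0017) = 2.77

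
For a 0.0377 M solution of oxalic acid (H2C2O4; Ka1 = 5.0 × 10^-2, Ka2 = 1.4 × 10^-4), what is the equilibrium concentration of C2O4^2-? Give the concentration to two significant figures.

1.4 × 10^-4 M

First ionization gives [H+] ≈ [HC2O4-] = 2.51 × 10^-2 M.
Second step: Ka2 = [H+][C2O4^2-]/[HC2O4-] ≈ [C2O4^2-] (since [H+] ≈ [HC2O4-]).
So [C2O4^2-] ≈ Ka2.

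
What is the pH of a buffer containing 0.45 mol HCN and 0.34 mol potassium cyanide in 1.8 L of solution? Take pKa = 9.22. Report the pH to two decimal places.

pH = 9.10

pH = pKa + log([A⁻]/[HA]) = 9.22 + log(0.34/0.45)
pH = 9.22 + (-0.122) = 9.10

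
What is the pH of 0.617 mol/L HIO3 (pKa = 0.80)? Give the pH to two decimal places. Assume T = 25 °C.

pH = 0.61

HIO3 ⇌ IO3- + H+
Ka = 10^(−0.80) = 1.58 × 10^-1
Let x = [H+] at equilibrium. Ka = x²/(0.617 − x).
Here C₀/Ka ≈ 3.91, so the small-x approximation fails. Use the quadratic:
x = [−0.158 + √(0.158² + 0.39)]/2 = 2.43 × 10^-1 M
pH = −log(2.43 × 10^-1) = 0.61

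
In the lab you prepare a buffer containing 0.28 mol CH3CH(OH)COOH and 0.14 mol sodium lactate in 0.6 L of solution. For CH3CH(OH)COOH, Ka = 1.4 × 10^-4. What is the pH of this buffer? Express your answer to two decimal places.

pH = 3.55

pKa = −log(1.4 × 10^-4) = 3.854
pH = pKa + log([A⁻]/[HA]) = 3.854 + log(0.14/0.28)
pH = 3.854 + (-0.301) = 3.55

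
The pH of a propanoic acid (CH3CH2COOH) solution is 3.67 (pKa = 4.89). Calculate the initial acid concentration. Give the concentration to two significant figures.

C₀ = 3.8 × 10^-3 M

[H+] = 10^(-3.67) = 2.14 × 10^-4 M = x
Ka = 10^(−4.89) = 1.29 × 10^-5
Ka = x²/(C₀ − x) ⇒ C₀ = x + x²/Ka
C₀ = 2.14 × 10^-4 + (2.14 × 10^-4)²/(1.29 × 10^-5) = 3.76 × 10^-3 M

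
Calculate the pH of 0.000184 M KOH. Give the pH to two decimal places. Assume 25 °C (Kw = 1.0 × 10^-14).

pH = 10.26

KOH is a strong base; [OH-] = 0.000184 M.
pOH = -log(0.000184) = 3.74
pH = 14.00 - 3.74 = 10.26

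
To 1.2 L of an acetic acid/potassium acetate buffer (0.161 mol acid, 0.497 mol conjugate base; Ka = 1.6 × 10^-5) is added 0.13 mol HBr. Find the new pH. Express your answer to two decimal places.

Added H+ converts CH3COO- to CH3COOH: CH3COOH → 0.291 mol, CH3COO- → 0.367 mol.
pKa = −log(1.6 × 10^-5) = 4.796
Henderson–Hasselbalch with mole ratio 0.367/0.291: pH = 4.796 + (+0.101)

pH = 4.90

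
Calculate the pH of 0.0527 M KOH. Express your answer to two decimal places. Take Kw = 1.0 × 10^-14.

KOH is a strong base; [OH-] = 0.0527 M.
pOH = -log(0.0527) = 1.28
pH = 14.00 - 1.28 = 12.72

pH = 12.72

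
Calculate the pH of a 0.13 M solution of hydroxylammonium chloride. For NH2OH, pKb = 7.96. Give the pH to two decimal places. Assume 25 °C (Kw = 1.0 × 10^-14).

NH3OH+ is the conjugate acid of the weak base NH2OH.
Kb = 10^(−7.96) = 1.10 × 10^-8
Ka = Kw/Kb = 1.0×10^-14 / 1.10 × 10^-8 = 9.09 × 10^-7
Ka = x²/(0.13 − x) = 9.09 × 10^-7
Assume x ≪ 0.13: x ≈ √(9.09 × 10^-7 × 0.13) = 3.44 × 10^-4 M
(x/C₀ = 0.26% < 5%, so the approximation holds.)
pH = −log(3.44 × 10^-4) = 3.46

pH = 3.46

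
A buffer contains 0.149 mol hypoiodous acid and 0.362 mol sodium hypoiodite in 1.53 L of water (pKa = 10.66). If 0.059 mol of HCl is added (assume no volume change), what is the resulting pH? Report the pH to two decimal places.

pH = 10.82

After neutralization: n(HOI) = 0.208 mol, n(OI-) = 0.303 mol.
pH = pKa + log([A⁻]/[HA]) = 10.66 + log(0.303/0.208) = 10.66 +0.163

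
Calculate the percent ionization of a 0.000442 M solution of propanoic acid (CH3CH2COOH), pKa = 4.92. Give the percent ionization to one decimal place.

15.2%

CH3CH2COOH ⇌ CH3CH2COO- + H+; let x = [H+] at equilibrium.
Ka = 10^(−4.92) = 1.20 × 10^-5
Ka = x²/(C₀ − x); solving the quadratic gives x = 6.71 × 10^-5 M.
Fraction ionized = 6.71 × 10^-5 / 0.000442 = 0.1518 → 15.2%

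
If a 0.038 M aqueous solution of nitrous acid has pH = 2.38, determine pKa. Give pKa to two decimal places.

pKa = 3.29

[H+] = 10^(-2.38) = 4.17 × 10^-3 M
At equilibrium [HA] = 0.038 − 4.17 × 10^-3 = 3.38 × 10^-2 M
Ka = [H+][A-]/[HA] = (4.17 × 10^-3)² / 3.38 × 10^-2 = 5.14 × 10^-4
pKa = -log(5.14 × 10^-4) = 3.29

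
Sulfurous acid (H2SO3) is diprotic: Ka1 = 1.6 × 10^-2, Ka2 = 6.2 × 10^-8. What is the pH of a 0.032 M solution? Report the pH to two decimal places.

Ka1 ≫ Ka2, so treat the first dissociation as the only significant source of H+.
Ka1 = x²/(0.032 − x) = 1.6 × 10^-2
Solving the quadratic: x = (−Ka1 + √(Ka1² + 4·Ka1·C₀))/2 = 1.60 × 10^-2 M
pH = −log(1.60 × 10^-2) = 1.80

pH = 1.80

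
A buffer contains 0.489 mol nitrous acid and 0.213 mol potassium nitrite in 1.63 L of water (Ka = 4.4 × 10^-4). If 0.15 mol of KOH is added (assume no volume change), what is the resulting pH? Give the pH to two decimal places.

pH = 3.39

OH- converts HNO2 to NO2-: HNO2 → 0.339 mol, NO2- → 0.363 mol.
pKa = −log(4.4 × 10^-4) = 3.357
pH = pKa + log([A⁻]/[HA]) = 3.357 + log(0.363/0.339) = 3.357 +0.030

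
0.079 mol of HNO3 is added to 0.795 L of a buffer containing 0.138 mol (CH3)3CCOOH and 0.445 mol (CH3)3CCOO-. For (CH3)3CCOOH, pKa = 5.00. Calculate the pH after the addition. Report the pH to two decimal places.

pH = 5.23

After neutralization: n((CH3)3CCOOH) = 0.217 mol, n((CH3)3CCOO-) = 0.366 mol.
Henderson–Hasselbalch with mole ratio 0.366/0.217: pH = 5.00 + (+0.227)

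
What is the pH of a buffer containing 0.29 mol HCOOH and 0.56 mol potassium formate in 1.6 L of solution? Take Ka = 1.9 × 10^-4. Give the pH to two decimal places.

pH = 4.01

pKa = −log(1.9 × 10^-4) = 3.721
pH = pKa + log([A⁻]/[HA]) = 3.721 + log(0.56/0.29)
pH = 3.721 + (+0.286) = 4.01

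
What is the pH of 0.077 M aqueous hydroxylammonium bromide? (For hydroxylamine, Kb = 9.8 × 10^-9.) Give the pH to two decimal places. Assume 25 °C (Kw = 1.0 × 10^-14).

pH = 3.55

NH3OH+ is the conjugate acid of the weak base NH2OH.
Ka = Kw/Kb = 1.0×10^-14 / 9.8 × 10^-9 = 1.02 × 10^-6
From the ICE table, Ka = x²/(0.077 − x) = 1.02 × 10^-6.
Assume x ≪ 0.077: x ≈ √(1.02 × 10^-6 × 0.077) = 2.80 × 10^-4 M
Check: 0.36% ionized — well under 5%, approximation valid.
pH = −log(2.80 × 10^-4) = 3.55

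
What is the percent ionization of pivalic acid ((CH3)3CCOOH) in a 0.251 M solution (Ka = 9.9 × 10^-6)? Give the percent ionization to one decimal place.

(CH3)3CCOOH ⇌ (CH3)3CCOO- + H+; let x = [H+] at equilibrium.
x ≈ √(Ka·C₀) = √(9.9 × 10^-6 × 0.251) = 1.58 × 10^-3 M
% ionization = x/C₀ × 100% = 1.58 × 10^-3/0.251 × 100% = 0.6%

0.6%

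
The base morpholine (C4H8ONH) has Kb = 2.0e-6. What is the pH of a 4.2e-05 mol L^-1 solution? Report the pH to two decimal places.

C4H8ONH + H2O ⇌ C4H8ONH2+ + OH-
From the ICE table, Kb = [OH-]²/(4.2e-05 − [OH-]) = 2.0 × 10^-6.
Here C₀/Kb ≈ 21, so the small-[OH-] approximation fails. Use the quadratic:
[OH-] = [−2e-06 + √(2e-06² + 3.36e-10)]/2 = 8.22 × 10^-6 M
pOH = 5.09, so pH = 14.00 − pOH = 8.91

pH = 8.91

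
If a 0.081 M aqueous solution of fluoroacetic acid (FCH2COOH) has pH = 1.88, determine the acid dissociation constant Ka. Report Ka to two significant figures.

[H+] = 10^(-1.88) = 1.32 × 10^-2 M
At equilibrium [HA] = 0.081 − 1.32 × 10^-2 = 6.78 × 10^-2 M
Ka = [H+][A-]/[HA] = (1.32 × 10^-2)² / 6.78 × 10^-2 = 2.6 × 10^-3

Ka = 2.6 × 10^-3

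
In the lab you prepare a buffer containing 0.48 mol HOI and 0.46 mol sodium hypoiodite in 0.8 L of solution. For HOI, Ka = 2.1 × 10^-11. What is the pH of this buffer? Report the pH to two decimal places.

pKa = −log(2.1 × 10^-11) = 10.678
Henderson–Hasselbalch: pH = pKa + log([OI-]/[HOI]) = 10.678 + log(0.46/0.48)
pH = 10.678 + (-0.018) = 10.66

pH = 10.66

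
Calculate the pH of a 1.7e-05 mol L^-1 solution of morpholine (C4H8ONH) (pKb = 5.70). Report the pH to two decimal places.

C4H8ONH + H2O ⇌ C4H8ONH2+ + OH-
Kb = 10^(−5.70) = 2.00 × 10^-6
From the ICE table, Kb = x²/(1.7e-05 − x) = 2.00 × 10^-6.
x is not negligible relative to C₀; solve x² + 2e-06·x − 3.4e-11 = 0.
x = [−2e-06 + √(2e-06² + 1.36e-10)]/2 = 4.92 × 10^-6 M
pOH = −log(4.92 × 10^-6) = 5.31; pH = 14.00 − 5.31 = 8.69

pH = 8.69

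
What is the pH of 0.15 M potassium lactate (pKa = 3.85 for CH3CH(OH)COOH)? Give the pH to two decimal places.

CH3CH(OH)COO- is the conjugate base of the weak acid CH3CH(OH)COOH.
Ka = 10^(−3.85) = 1.41 × 10^-4
Kb = Kw/Ka = 1.0×10^-14 / 1.41 × 10^-4 = 7.09 × 10^-11
Kb = [OH-]²/(0.15 − [OH-]) = 7.09 × 10^-11
Assume [OH-] ≪ 0.15: [OH-] ≈ √(7.09 × 10^-11 × 0.15) = 3.26 × 10^-6 M
Check: 0.0022% ionized — well under 5%, approximation valid.
pOH = 5.49, so pH = 14.00 − pOH = 8.51

pH = 8.51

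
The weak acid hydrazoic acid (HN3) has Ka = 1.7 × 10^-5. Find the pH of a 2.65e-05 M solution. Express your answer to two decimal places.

pH = 4.84

HN3 ⇌ N3- + H+
Ka = x²/(2.65e-05 − x) = 1.7 × 10^-5
Here C₀/Ka ≈ 1.56, so the small-x approximation fails. Use the quadratic:
x = [−1.7e-05 + √(1.7e-05² + 1.8e-09)]/2 = 1.44 × 10^-5 M
pH = −log(1.44 × 10^-5) = 4.84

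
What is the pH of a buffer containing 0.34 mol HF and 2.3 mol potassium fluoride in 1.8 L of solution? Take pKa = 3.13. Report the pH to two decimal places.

pH = 3.96

Henderson–Hasselbalch: pH = pKa + log([F-]/[HF]) = 3.13 + log(2.3/0.34)
pH = 3.13 + (+0.830) = 3.96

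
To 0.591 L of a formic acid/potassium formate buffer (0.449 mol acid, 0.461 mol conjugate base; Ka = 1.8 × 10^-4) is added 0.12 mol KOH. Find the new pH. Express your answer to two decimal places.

OH- converts HCOOH to HCOO-: HCOOH → 0.329 mol, HCOO- → 0.581 mol.
pKa = −log(1.8 × 10^-4) = 3.745
pH = pKa + log([A⁻]/[HA]) = 3.745 + log(0.581/0.329) = 3.745 +0.247

pH = 3.99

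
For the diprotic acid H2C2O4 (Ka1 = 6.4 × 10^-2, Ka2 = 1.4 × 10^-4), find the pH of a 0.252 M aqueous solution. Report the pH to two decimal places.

Ka1 ≫ Ka2, so treat the first dissociation as the only significant source of H+.
Ka1 = x²/(0.252 − x) = 6.4 × 10^-2
Solving the quadratic: x = (−Ka1 + √(Ka1² + 4·Ka1·C₀))/2 = 9.90 × 10^-2 M
pH = −log(9.90 × 10^-2) = 1.00

pH = 1.00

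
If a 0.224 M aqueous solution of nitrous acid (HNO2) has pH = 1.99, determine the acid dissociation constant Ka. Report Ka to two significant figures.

[H+] = 10^(-1.99) = 1.02 × 10^-2 M
At equilibrium [HA] = 0.224 − 1.02 × 10^-2 = 2.14 × 10^-1 M
Ka = [H+][A-]/[HA] = (1.02 × 10^-2)² / 2.14 × 10^-1 = 4.9 × 10^-4

Ka = 4.9 × 10^-4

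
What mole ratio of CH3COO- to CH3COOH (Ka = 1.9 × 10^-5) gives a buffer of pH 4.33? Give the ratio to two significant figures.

ratio = 0.41

pKa = -log(1.9 × 10^-5) = 4.721
pH = pKa + log(r) ⇒ log(r) = 4.33 − 4.721 = -0.391
r = [CH3COO-]/[CH3COOH] = 10^(-0.391) = 0.406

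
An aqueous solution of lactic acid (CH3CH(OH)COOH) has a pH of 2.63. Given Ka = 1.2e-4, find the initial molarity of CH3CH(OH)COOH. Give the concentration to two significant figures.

[H+] = 10^(-2.63) = 2.34 × 10^-3 M = x
Ka = x²/(C₀ − x) ⇒ C₀ = x + x²/Ka
C₀ = 2.34 × 10^-3 + (2.34 × 10^-3)²/(1.2 × 10^-4) = 4.80 × 10^-2 M

C₀ = 4.8 × 10^-2 M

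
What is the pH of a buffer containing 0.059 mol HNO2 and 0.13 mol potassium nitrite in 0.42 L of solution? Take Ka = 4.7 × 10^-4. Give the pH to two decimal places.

pH = 3.67

pKa = −log(4.7 × 10^-4) = 3.328
Using pH = pKa + log([base]/[acid]) with [base]/[acid] = 0.13/0.059:
pH = 3.328 + (+0.343) = 3.67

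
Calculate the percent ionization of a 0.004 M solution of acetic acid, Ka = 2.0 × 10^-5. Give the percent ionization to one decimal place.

CH3COOH ⇌ CH3COO- + H+; let x = [H+] at equilibrium.
Solve x² + 2e-05x − 8e-08 = 0 → x = 2.73 × 10^-4 M
Fraction ionized = 2.73 × 10^-4 / 0.004 = 0.0683 → 6.8%

6.8%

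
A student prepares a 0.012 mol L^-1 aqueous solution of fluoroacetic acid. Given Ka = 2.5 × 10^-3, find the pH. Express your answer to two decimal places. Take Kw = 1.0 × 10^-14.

pH = 2.36

FCH2COOH ⇌ FCH2COO- + H+
Let x = [H+] at equilibrium. Ka = x²/(0.012 − x).
Here C₀/Ka ≈ 4.8, so the small-x approximation fails. Use the quadratic:
x = [−0.0025 + √(0.0025² + 0.00012)]/2 = 4.37 × 10^-3 M
pH = −log[H+] = −log(4.37 × 10^-3) = 2.36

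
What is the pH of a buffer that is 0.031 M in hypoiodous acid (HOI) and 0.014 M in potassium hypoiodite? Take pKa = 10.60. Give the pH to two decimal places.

Henderson–Hasselbalch: pH = pKa + log([OI-]/[HOI]) = 10.60 + log(0.014/0.031)
pH = 10.60 + (-0.345) = 10.25

pH = 10.25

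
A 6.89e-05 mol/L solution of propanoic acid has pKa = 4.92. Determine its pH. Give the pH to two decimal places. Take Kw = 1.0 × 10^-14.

CH3CH2COOH ⇌ CH3CH2COO- + H+
Ka = 10^(−4.92) = 1.20 × 10^-5
Ka = x²/(6.89e-05 − x) = 1.20 × 10^-5
x is not negligible relative to C₀; solve x² + 1.2e-05·x − 8.27e-10 = 0.
x = [−1.2e-05 + √(1.2e-05² + 3.31e-09)]/2 = 2.34 × 10^-5 M
pH = −log(2.34 × 10^-5) = 4.63

pH = 4.63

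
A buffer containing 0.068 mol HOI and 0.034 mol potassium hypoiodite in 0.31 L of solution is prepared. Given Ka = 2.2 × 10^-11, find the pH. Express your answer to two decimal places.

pKa = −log(2.2 × 10^-11) = 10.658
Using pH = pKa + log([base]/[acid]) with [base]/[acid] = 0.034/0.068:
pH = 10.658 + (-0.301) = 10.36

pH = 10.36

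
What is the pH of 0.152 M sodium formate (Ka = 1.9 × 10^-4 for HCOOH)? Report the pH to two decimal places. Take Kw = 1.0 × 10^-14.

HCOO- is the conjugate base of the weak acid HCOOH.
Kb = Kw/Ka = 1.0×10^-14 / 1.9 × 10^-4 = 5.26 × 10^-11
From the ICE table, Kb = [OH-]²/(0.152 − [OH-]) = 5.26 × 10^-11.
Assume [OH-] ≪ 0.152: [OH-] ≈ √(5.26 × 10^-11 × 0.152) = 2.83 × 10^-6 M
([OH-]/C₀ = 0.0019% < 5%, so the approximation holds.)
pOH = 5.55, so pH = 14.00 − pOH = 8.45

pH = 8.45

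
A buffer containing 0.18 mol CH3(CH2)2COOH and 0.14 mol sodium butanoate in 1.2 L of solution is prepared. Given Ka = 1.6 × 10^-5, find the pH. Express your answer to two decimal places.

pH = 4.69

pKa = −log(1.6 × 10^-5) = 4.796
Henderson–Hasselbalch: pH = pKa + log([CH3(CH2)2COO-]/[CH3(CH2)2COOH]) = 4.796 + log(0.14/0.18)
pH = 4.796 + (-0.109) = 4.69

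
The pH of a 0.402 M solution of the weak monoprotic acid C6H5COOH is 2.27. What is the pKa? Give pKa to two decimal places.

[H+] = 10^(-2.27) = 5.37 × 10^-3 M
At equilibrium [HA] = 0.402 − 5.37 × 10^-3 = 3.97 × 10^-1 M
Ka = [H+][A-]/[HA] = (5.37 × 10^-3)² / 3.97 × 10^-1 = 7.26 × 10^-5
pKa = -log(7.26 × 10^-5) = 4.14

pKa = 4.14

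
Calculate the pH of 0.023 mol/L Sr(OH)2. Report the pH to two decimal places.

pH = 12.66

Sr(OH)2 is a strong base (each formula unit releases 2 OH-); [OH-] = 0.046 M.
pOH = -log(0.046) = 1.34
pH = 14.00 - 1.34 = 12.66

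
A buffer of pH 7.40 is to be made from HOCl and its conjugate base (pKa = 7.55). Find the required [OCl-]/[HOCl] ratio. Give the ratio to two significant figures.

pH = pKa + log(r) ⇒ log(r) = 7.40 − 7.55 = -0.15
r = [OCl-]/[HOCl] = 10^(-0.15) = 0.708

ratio = 0.71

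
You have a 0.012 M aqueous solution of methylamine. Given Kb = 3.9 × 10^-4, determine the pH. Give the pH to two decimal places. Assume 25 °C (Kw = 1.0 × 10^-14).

pH = 11.30

CH3NH2 + H2O ⇌ CH3NH3+ + OH-
From the ICE table, Kb = [OH-]²/(0.012 − [OH-]) = 3.9 × 10^-4.
Here C₀/Kb ≈ 30.8, so the small-[OH-] approximation fails. Use the quadratic:
[OH-] = [−0.00039 + √(0.00039² + 1.87e-05)]/2 = 1.98 × 10^-3 M
pOH = 2.70, so pH = 14.00 − pOH = 11.30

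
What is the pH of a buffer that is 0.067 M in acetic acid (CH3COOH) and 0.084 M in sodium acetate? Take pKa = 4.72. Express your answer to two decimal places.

pH = 4.82

pH = pKa + log([A⁻]/[HA]) = 4.72 + log(0.084/0.067)
pH = 4.72 + (+0.098) = 4.82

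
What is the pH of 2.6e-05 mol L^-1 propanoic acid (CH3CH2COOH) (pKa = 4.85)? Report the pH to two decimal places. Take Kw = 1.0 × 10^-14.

pH = 4.87

CH3CH2COOH ⇌ CH3CH2COO- + H+
Ka = 10^(−4.85) = 1.41 × 10^-5
From the ICE table, Ka = [H+]²/(2.6e-05 − [H+]) = 1.41 × 10^-5.
The 5% rule fails; solving [H+]² + Ka·[H+] − Ka·C₀ = 0 exactly:
[H+] = [−1.41e-05 + √(1.41e-05² + 1.47e-09)]/2 = 1.34 × 10^-5 M
pH = −log[H+] = −log(1.34 × 10^-5) = 4.87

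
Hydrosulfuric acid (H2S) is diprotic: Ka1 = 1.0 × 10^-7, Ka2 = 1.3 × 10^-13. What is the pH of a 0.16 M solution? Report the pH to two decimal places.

pH = 3.90

Since Ka1 ≫ Ka2, the first ionization dominates [H+].
Ka1 = x²/(0.16 − x) = 1.0 × 10^-7
x ≈ √(1.0 × 10^-7 × 0.16) = 1.26 × 10^-4 M
pH = −log(1.26 × 10^-4) = 3.90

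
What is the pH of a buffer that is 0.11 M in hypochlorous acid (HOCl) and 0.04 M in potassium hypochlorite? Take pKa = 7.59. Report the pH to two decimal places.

Henderson–Hasselbalch: pH = pKa + log([OCl-]/[HOCl]) = 7.59 + log(0.04/0.11)
pH = 7.59 + (-0.439) = 7.15

pH = 7.15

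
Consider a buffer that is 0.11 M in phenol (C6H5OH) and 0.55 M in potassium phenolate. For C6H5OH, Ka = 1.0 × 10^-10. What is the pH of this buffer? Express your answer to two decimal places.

pH = 10.70

pKa = −log(1.0 × 10^-10) = 10.000
Henderson–Hasselbalch: pH = pKa + log([C6H5O-]/[C6H5OH]) = 10.000 + log(0.55/0.11)
pH = 10.000 + (+0.699) = 10.70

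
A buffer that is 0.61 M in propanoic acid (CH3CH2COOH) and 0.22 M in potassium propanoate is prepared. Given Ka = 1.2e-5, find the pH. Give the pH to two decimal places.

pH = 4.48

pKa = −log(1.2 × 10^-5) = 4.921
Using pH = pKa + log([base]/[acid]) with [base]/[acid] = 0.22/0.61:
pH = 4.921 + (-0.443) = 4.48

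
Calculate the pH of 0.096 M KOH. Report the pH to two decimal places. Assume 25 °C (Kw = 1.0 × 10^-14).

pH = 12.98

KOH is a strong base; [OH-] = 0.096 M.
pOH = -log(0.096) = 1.02
pH = 14.00 - 1.02 = 12.98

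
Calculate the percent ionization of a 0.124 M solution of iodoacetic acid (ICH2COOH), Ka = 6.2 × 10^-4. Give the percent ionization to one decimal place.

6.8%

ICH2COOH ⇌ ICH2COO- + H+; let x = [H+] at equilibrium.
Solve x² + 0.00062x − 7.69e-05 = 0 → x = 8.46 × 10^-3 M
% ionization = x/C₀ × 100% = 8.46 × 10^-3/0.124 × 100% = 6.8%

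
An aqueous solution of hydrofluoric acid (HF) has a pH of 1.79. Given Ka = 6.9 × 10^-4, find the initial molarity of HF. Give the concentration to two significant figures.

C₀ = 4.0 × 10^-1 M

[H+] = 10^(-1.79) = 1.62 × 10^-2 M = x
Ka = x²/(C₀ − x) ⇒ C₀ = x + x²/Ka
C₀ = 1.62 × 10^-2 + (1.62 × 10^-2)²/(6.9 × 10^-4) = 3.97 × 10^-1 M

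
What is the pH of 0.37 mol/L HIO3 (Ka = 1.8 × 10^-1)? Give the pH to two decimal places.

pH = 0.74

HIO3 ⇌ IO3- + H+
Ka = x²/(0.37 − x) = 1.8 × 10^-1
Here C₀/Ka ≈ 2.06, so the small-x approximation fails. Use the quadratic:
x = [−0.18 + √(0.18² + 0.266)]/2 = 1.83 × 10^-1 M
pH = −log[H+] = −log(1.83 × 10^-1) = 0.74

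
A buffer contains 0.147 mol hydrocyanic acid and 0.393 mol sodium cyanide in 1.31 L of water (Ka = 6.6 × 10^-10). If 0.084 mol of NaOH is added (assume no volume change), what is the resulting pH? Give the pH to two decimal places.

After neutralization: n(HCN) = 0.063 mol, n(CN-) = 0.477 mol.
pKa = −log(6.6 × 10^-10) = 9.180
pH = pKa + log(n_CN-/n_HCN) = 9.180 + log(0.477/0.063) = 9.180 + (+0.879)

pH = 10.06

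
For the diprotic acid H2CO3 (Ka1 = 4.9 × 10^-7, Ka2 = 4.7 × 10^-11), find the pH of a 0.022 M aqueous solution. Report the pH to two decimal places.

Ka1 ≫ Ka2, so treat the first dissociation as the only significant source of H+.
Ka1 = x²/(0.022 − x) = 4.9 × 10^-7
x ≈ √(4.9 × 10^-7 × 0.022) = 1.04 × 10^-4 M
pH = −log(1.04 × 10^-4) = 3.98

pH = 3.98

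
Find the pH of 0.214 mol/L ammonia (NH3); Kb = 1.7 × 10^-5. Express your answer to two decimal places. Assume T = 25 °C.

NH3 + H2O ⇌ NH4+ + OH-
Let x = [OH-] at equilibrium. Kb = x²/(0.214 − x).
Assume x ≪ 0.214: x ≈ √(1.7 × 10^-5 × 0.214) = 1.91 × 10^-3 M
Check: 0.89% ionized — well under 5%, approximation valid.
pOH = −log(1.91 × 10^-3) = 2.72; pH = 14.00 − 2.72 = 11.28

pH = 11.28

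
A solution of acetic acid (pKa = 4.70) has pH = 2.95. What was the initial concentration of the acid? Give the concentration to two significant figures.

C₀ = 6.4 × 10^-2 M

[H+] = 10^(-2.95) = 1.12 × 10^-3 M = x
Ka = 10^(−4.70) = 2.00 × 10^-5
Ka = x²/(C₀ − x) ⇒ C₀ = x + x²/Ka
C₀ = 1.12 × 10^-3 + (1.12 × 10^-3)²/(2.00 × 10^-5) = 6.38 × 10^-2 M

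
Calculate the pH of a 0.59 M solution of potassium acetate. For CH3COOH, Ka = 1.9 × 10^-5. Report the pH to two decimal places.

pH = 9.25

CH3COO- is the conjugate base of the weak acid CH3COOH.
Kb = Kw/Ka = 1.0×10^-14 / 1.9 × 10^-5 = 5.26 × 10^-10
Kb = [OH-]²/(0.59 − [OH-]) = 5.26 × 10^-10
Since Kb ≪ C₀, [OH-] ≈ √(Kb·C₀) = 1.76 × 10^-5 M.
pOH = −log(1.76 × 10^-5) = 4.75; pH = 14.00 − 4.75 = 9.25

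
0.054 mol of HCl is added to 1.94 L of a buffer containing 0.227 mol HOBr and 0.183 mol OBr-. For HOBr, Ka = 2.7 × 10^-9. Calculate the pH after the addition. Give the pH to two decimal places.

Added H+ converts OBr- to HOBr: HOBr → 0.281 mol, OBr- → 0.129 mol.
pKa = −log(2.7 × 10^-9) = 8.569
pH = pKa + log(n_OBr-/n_HOBr) = 8.569 + log(0.129/0.281) = 8.569 + (-0.338)

pH = 8.23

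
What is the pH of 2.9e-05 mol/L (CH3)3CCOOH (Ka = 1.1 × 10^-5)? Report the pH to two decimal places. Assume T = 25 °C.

(CH3)3CCOOH ⇌ (CH3)3CCOO- + H+
From the ICE table, Ka = [H+]²/(2.9e-05 − [H+]) = 1.1 × 10^-5.
[H+] is not negligible relative to C₀; solve [H+]² + 1.1e-05·[H+] − 3.19e-10 = 0.
[H+] = (−Ka + √(Ka² + 4·Ka·C₀))/2 = 1.32 × 10^-5 M
pH = −log(1.32 × 10^-5) = 4.88

pH = 4.88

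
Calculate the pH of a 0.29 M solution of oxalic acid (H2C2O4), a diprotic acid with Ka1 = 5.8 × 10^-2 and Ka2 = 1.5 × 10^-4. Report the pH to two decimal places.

Since Ka1 ≫ Ka2, the first ionization dominates [H+].
Ka1 = x²/(0.29 − x) = 5.8 × 10^-2
Solving the quadratic: x = (−Ka1 + √(Ka1² + 4·Ka1·C₀))/2 = 1.04 × 10^-1 M
pH = −log(1.04 × 10^-1) = 0.98

pH = 0.98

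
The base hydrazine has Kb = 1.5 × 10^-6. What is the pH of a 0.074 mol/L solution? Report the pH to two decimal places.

pH = 10.52

N2H4 + H2O ⇌ N2H5+ + OH-
Kb = x²/(0.074 − x) = 1.5 × 10^-6
Assume x ≪ 0.074: x ≈ √(1.5 × 10^-6 × 0.074) = 3.33 × 10^-4 M
pOH = −log(3.33 × 10^-4) = 3.48; pH = 14.00 − 3.48 = 10.52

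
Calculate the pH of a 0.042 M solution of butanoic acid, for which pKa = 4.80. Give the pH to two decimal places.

CH3(CH2)2COOH ⇌ CH3(CH2)2COO- + H+
Ka = 10^(−4.80) = 1.58 × 10^-5
Let x = [H+] at equilibrium. Ka = x²/(0.042 − x).
Since Ka ≪ C₀, x ≈ √(Ka·C₀) = 8.15 × 10^-4 M.
(x/C₀ = 1.9% < 5%, so the approximation holds.)
pH = −log[H+] = −log(8.15 × 10^-4) = 3.09

pH = 3.09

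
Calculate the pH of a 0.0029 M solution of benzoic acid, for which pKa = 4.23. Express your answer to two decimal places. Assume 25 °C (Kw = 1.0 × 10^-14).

C6H5COOH ⇌ C6H5COO- + H+
Ka = 10^(−4.23) = 5.89 × 10^-5
Ka = x²/(0.0029 − x) = 5.89 × 10^-5
The 5% rule fails; solving x² + Ka·x − Ka·C₀ = 0 exactly:
x = (−Ka + √(Ka² + 4·Ka·C₀))/2 = 3.85 × 10^-4 M
pH = −log[H+] = −log(3.85 × 10^-4) = 3.41

pH = 3.41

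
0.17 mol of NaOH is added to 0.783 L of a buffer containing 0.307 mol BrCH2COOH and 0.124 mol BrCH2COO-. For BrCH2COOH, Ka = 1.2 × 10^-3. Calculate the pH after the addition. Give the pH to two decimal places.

pH = 3.25

OH- converts BrCH2COOH to BrCH2COO-: BrCH2COOH → 0.137 mol, BrCH2COO- → 0.294 mol.
pKa = −log(1.2 × 10^-3) = 2.921
pH = pKa + log([A⁻]/[HA]) = 2.921 + log(0.294/0.137) = 2.921 +0.332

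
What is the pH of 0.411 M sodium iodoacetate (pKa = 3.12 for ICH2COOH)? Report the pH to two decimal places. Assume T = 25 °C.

pH = 8.37

ICH2COO- is the conjugate base of the weak acid ICH2COOH.
Ka = 10^(−3.12) = 7.59 × 10^-4
Kb = Kw/Ka = 1.0×10^-14 / 7.59 × 10^-4 = 1.32 × 10^-11
Kb = [OH-]²/(0.411 − [OH-]) = 1.32 × 10^-11
Neglecting [OH-] in the denominator: [OH-] = √(1.32 × 10^-11 × 0.411) = 2.33 × 10^-6 M
([OH-]/C₀ = 0.00057% < 5%, so the approximation holds.)
pOH = 5.63, so pH = 14.00 − pOH = 8.37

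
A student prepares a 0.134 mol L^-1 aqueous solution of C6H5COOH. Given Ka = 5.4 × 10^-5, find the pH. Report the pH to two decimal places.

pH = 2.57

C6H5COOH ⇌ C6H5COO- + H+
Ka = [H+]²/(0.134 − [H+]) = 5.4 × 10^-5
Assume [H+] ≪ 0.134: [H+] ≈ √(5.4 × 10^-5 × 0.134) = 2.69 × 10^-3 M
pH = −log(2.69 × 10^-3) = 2.57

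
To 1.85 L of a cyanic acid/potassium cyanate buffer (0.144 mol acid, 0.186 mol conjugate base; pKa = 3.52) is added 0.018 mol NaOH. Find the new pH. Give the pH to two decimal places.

pH = 3.73

After neutralization: n(HOCN) = 0.126 mol, n(OCN-) = 0.204 mol.
pH = pKa + log([A⁻]/[HA]) = 3.52 + log(0.204/0.126) = 3.52 +0.209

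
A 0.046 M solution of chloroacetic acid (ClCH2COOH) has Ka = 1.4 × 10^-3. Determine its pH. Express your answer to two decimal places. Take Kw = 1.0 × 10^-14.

ClCH2COOH ⇌ ClCH2COO- + H+
From the ICE table, Ka = [H+]²/(0.046 − [H+]) = 1.4 × 10^-3.
The 5% rule fails; solving [H+]² + Ka·[H+] − Ka·C₀ = 0 exactly:
[H+] = [−0.0014 + √(0.0014² + 0.000258)]/2 = 7.36 × 10^-3 M
pH = −log(7.36 × 10^-3) = 2.13

pH = 2.13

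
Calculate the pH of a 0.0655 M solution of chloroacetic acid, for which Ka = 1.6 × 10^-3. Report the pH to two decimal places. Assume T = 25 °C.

ClCH2COOH ⇌ ClCH2COO- + H+
Ka = [H+]²/(0.0655 − [H+]) = 1.6 × 10^-3
[H+] is not negligible relative to C₀; solve [H+]² + 0.0016·[H+] − 0.000105 = 0.
[H+] = [−0.0016 + √(0.0016² + 0.000419)]/2 = 9.47 × 10^-3 M
pH = −log(9.47 × 10^-3) = 2.02

pH = 2.02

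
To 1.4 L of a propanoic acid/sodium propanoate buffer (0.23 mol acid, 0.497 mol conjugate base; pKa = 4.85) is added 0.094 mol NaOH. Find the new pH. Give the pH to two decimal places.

After neutralization: n(CH3CH2COOH) = 0.136 mol, n(CH3CH2COO-) = 0.591 mol.
pH = pKa + log([A⁻]/[HA]) = 4.85 + log(0.591/0.136) = 4.85 +0.638

pH = 5.49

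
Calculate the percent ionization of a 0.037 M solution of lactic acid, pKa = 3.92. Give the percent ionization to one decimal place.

CH3CH(OH)COOH ⇌ CH3CH(OH)COO- + H+; let x = [H+] at equilibrium.
Ka = 10^(−3.92) = 1.20 × 10^-4
Ka = x²/(C₀ − x); solving the quadratic gives x = 2.05 × 10^-3 M.
% ionization = x/C₀ × 100% = 2.05 × 10^-3/0.037 × 100% = 5.5%

5.5%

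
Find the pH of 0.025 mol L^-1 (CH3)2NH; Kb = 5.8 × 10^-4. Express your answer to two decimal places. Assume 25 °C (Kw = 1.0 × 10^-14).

pH = 11.55

(CH3)2NH + H2O ⇌ (CH3)2NH2+ + OH-
From the ICE table, Kb = [OH-]²/(0.025 − [OH-]) = 5.8 × 10^-4.
[OH-] is not negligible relative to C₀; solve [OH-]² + 0.00058·[OH-] − 1.45e-05 = 0.
[OH-] = [−0.00058 + √(0.00058² + 5.8e-05)]/2 = 3.53 × 10^-3 M
pOH = −log(3.53 × 10^-3) = 2.45; pH = 14.00 − 2.45 = 11.55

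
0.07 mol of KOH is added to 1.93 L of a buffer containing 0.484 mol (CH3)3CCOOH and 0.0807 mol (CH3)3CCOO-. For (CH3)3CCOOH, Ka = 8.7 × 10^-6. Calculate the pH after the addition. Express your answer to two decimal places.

pH = 4.62

OH- converts (CH3)3CCOOH to (CH3)3CCOO-: (CH3)3CCOOH → 0.414 mol, (CH3)3CCOO- → 0.151 mol.
pKa = −log(8.7 × 10^-6) = 5.060
Henderson–Hasselbalch with mole ratio 0.151/0.414: pH = 5.060 + (-0.438)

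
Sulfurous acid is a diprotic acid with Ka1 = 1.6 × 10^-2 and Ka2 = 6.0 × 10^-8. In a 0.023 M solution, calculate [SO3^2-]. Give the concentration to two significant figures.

First ionization gives [H+] ≈ [HSO3-] = 1.28 × 10^-2 M.
Second step: Ka2 = [H+][SO3^2-]/[HSO3-] ≈ [SO3^2-] (since [H+] ≈ [HSO3-]).
So [SO3^2-] ≈ Ka2.

6.0 × 10^-8 M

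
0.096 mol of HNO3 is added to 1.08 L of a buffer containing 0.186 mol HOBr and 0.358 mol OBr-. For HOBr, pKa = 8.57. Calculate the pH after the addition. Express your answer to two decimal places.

pH = 8.54

After neutralization: n(HOBr) = 0.282 mol, n(OBr-) = 0.262 mol.
pH = pKa + log(n_OBr-/n_HOBr) = 8.57 + log(0.262/0.282) = 8.57 + (-0.032)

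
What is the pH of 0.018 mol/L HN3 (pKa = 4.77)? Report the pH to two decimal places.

pH = 3.26

HN3 ⇌ N3- + H+
Ka = 10^(−4.77) = 1.70 × 10^-5
Ka = x²/(0.018 − x) = 1.70 × 10^-5
Since Ka ≪ C₀, x ≈ √(Ka·C₀) = 5.53 × 10^-4 M.
Check: 3.1% ionized — well under 5%, approximation valid.
pH = −log(5.53 × 10^-4) = 3.26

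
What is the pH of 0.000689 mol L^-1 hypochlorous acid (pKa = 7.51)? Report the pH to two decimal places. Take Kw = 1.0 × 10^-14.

HOCl ⇌ OCl- + H+
Ka = 10^(−7.51) = 3.09 × 10^-8
From the ICE table, Ka = x²/(0.000689 − x) = 3.09 × 10^-8.
Since Ka ≪ C₀, x ≈ √(Ka·C₀) = 4.61 × 10^-6 M.
pH = −log[H+] = −log(4.61 × 10^-6) = 5.34

pH = 5.34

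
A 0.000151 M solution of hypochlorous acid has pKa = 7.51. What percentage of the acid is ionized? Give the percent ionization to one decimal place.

1.4%

HOCl ⇌ OCl- + H+; let x = [H+] at equilibrium.
Ka = 10^(−7.51) = 3.09 × 10^-8
x ≈ √(Ka·C₀) = √(3.09 × 10^-8 × 0.000151) = 2.16 × 10^-6 M
Fraction ionized = 2.16 × 10^-6 / 0.000151 = 0.0143 → 1.4%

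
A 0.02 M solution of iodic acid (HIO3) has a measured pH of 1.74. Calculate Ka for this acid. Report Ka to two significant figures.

[H+] = 10^(-1.74) = 1.82 × 10^-2 M
At equilibrium [HA] = 0.02 − 1.82 × 10^-2 = 1.80 × 10^-3 M
Ka = [H+][A-]/[HA] = (1.82 × 10^-2)² / 1.80 × 10^-3 = 1.8 × 10^-1

Ka = 1.8 × 10^-1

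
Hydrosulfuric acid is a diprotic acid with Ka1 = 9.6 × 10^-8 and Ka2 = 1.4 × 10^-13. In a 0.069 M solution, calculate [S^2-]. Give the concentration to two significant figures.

1.4 × 10^-13 M

First ionization gives [H+] ≈ [HS-] = 8.14 × 10^-5 M.
Second step: Ka2 = [H+][S^2-]/[HS-] ≈ [S^2-] (since [H+] ≈ [HS-]).
So [S^2-] ≈ Ka2.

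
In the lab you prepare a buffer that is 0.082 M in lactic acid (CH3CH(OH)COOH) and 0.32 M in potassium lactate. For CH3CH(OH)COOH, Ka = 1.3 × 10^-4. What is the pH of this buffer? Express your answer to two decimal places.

pH = 4.48

pKa = −log(1.3 × 10^-4) = 3.886
Henderson–Hasselbalch: pH = pKa + log([CH3CH(OH)COO-]/[CH3CH(OH)COOH]) = 3.886 + log(0.32/0.082)
pH = 3.886 + (+0.591) = 4.48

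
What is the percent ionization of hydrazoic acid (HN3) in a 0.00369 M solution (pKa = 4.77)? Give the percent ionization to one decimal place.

6.6%

HN3 ⇌ N3- + H+; let x = [H+] at equilibrium.
Ka = 10^(−4.77) = 1.70 × 10^-5
Ka = x²/(C₀ − x); solving the quadratic gives x = 2.42 × 10^-4 M.
% ionization = x/C₀ × 100% = 2.42 × 10^-4/0.00369 × 100% = 6.6%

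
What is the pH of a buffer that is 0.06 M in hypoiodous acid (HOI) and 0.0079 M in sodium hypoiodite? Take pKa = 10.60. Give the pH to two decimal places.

pH = 9.72

Using pH = pKa + log([base]/[acid]) with [base]/[acid] = 0.0079/0.06:
pH = 10.60 + (-0.881) = 9.72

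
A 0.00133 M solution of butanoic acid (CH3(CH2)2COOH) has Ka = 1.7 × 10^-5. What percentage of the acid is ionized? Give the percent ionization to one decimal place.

CH3(CH2)2COOH ⇌ CH3(CH2)2COO- + H+; let x = [H+] at equilibrium.
Solve x² + 1.7e-05x − 2.26e-08 = 0 → x = 1.42 × 10^-4 M
% ionization = x/C₀ × 100% = 1.42 × 10^-4/0.00133 × 100% = 10.7%

10.7%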